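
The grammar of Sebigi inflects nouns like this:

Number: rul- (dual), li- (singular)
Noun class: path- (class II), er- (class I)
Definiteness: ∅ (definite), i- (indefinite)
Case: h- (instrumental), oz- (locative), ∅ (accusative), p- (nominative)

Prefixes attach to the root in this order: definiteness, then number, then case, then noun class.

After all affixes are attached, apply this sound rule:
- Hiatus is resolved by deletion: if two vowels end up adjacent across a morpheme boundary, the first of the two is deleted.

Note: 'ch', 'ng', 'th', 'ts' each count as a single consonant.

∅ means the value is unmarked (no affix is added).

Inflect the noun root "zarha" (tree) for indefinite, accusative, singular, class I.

erlizarha

Attach definiteness indefinite i- → izarha.
Attach number singular li- → liizarha.
case = accusative: zero marking, form stays liizarha.
Attach noun class class I er- → erliizarha.
Apply vowel deletion: erliizarha → erlizarha.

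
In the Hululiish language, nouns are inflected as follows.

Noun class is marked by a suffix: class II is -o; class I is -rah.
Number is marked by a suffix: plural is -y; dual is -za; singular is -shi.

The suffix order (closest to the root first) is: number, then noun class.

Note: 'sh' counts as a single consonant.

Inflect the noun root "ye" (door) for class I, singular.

Attach number singular -shi → yeshi.
Attach noun class class I -rah → yeshirah.

yeshirah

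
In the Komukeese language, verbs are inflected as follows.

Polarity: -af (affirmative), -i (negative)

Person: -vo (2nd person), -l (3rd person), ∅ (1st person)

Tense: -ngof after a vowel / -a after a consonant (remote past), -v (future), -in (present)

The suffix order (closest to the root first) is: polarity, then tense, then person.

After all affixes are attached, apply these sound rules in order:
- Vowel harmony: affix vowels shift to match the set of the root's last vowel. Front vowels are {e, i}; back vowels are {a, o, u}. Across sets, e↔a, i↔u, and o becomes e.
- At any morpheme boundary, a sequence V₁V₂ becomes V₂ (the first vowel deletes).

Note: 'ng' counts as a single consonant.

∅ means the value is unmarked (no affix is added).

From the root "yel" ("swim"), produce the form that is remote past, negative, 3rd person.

yelingefl

Attach polarity negative -i → yeli.
Attach tense remote past -ngof (after vowel 'i') → yelingof.
Attach person 3rd person -l → yelingofl.
Apply vowel harmony: yelingofl → yelingefl.
Vowel deletion: no change.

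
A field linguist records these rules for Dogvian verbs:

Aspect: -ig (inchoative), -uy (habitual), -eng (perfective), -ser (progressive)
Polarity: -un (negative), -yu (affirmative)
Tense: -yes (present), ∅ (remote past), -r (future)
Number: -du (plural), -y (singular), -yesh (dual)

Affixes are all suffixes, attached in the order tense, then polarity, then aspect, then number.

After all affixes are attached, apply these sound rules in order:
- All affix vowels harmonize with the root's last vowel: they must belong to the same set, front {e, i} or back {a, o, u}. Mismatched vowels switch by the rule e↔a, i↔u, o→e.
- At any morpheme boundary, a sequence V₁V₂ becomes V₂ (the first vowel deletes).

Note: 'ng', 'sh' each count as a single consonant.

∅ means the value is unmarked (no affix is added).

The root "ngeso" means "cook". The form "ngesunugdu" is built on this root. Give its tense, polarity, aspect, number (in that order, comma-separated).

remote past, negative, inchoative, plural

Segment: ngeso-un-ig-du.
tense: ∅ → remote past.
polarity: -un → negative.
aspect: -ig → inchoative.
number: -du → plural.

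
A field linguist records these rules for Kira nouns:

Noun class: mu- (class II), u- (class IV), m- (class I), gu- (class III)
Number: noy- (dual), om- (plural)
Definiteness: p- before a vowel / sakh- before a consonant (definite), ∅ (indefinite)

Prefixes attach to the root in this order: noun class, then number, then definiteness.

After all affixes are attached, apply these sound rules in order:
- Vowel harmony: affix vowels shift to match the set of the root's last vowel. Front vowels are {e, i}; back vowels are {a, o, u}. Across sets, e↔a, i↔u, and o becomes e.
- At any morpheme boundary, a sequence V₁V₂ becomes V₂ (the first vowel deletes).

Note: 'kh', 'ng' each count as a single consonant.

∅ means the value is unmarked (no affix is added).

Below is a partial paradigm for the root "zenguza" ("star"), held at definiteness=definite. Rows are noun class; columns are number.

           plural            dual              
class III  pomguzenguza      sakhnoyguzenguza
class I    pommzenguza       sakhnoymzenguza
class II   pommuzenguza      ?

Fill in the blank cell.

sakhnoymuzenguza

Attach noun class class II mu- → muzenguza.
Attach number dual noy- → noymuzenguza.
Attach definiteness definite sakh- (before consonant 'n') → sakhnoymuzenguza.
Vowel harmony: no change.
Vowel deletion: no change.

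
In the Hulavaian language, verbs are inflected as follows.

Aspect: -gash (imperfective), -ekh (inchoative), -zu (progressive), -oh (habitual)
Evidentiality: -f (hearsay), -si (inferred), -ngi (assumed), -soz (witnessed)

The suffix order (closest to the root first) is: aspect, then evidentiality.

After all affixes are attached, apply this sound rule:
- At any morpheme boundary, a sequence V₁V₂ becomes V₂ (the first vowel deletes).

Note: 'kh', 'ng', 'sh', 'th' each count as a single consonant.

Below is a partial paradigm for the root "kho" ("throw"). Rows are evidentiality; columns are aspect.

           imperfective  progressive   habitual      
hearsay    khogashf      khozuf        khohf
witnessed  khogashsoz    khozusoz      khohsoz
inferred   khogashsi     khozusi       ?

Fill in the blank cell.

Attach aspect habitual -oh → khooh.
Attach evidentiality inferred -si → khoohsi.
Apply vowel deletion: khoohsi → khohsi.

khohsi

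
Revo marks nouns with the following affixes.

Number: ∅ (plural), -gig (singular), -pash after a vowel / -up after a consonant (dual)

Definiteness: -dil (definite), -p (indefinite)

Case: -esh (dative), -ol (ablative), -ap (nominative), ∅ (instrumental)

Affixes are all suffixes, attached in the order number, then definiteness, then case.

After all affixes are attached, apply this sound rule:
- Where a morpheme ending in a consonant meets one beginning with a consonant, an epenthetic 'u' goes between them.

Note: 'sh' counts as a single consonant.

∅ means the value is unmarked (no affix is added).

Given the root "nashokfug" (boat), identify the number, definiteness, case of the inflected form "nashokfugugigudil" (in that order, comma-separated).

Segment: nashokfug-gig-dil.
number: -gig → singular.
definiteness: -dil → definite.
case: ∅ → instrumental.

singular, definite, instrumental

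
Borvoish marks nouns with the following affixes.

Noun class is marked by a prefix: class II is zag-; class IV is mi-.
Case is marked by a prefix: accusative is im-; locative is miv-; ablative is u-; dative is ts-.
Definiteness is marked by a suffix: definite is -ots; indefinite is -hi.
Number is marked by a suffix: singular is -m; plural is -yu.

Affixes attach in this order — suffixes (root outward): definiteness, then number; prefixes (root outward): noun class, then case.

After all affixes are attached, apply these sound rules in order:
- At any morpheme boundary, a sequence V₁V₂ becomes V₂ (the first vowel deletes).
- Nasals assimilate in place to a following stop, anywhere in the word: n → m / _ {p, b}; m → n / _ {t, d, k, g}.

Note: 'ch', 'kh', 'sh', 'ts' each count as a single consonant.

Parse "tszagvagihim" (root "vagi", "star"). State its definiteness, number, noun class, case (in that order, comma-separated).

Segment: ts-zag-vagi-hi-m.
definiteness: -hi → indefinite.
number: -m → singular.
noun class: zag- → class II.
case: ts- → dative.

indefinite, singular, class II, dative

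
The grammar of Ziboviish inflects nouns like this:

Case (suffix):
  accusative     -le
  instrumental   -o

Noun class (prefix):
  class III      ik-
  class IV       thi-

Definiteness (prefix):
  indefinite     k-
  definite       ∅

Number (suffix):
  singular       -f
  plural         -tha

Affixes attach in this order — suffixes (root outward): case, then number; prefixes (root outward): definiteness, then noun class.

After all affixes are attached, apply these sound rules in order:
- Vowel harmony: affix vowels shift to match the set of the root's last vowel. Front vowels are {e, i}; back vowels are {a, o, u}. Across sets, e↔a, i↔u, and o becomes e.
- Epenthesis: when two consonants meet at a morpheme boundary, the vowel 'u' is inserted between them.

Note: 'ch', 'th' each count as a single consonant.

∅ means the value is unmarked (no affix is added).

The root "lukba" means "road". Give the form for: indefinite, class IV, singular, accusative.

thukulukbalaf

Attach case accusative -le → lukbale.
Attach definiteness indefinite k- → klukbale.
Attach number singular -f → klukbalef.
Attach noun class class IV thi- → thiklukbalef.
Apply vowel harmony: thiklukbalef → thuklukbalaf.
Apply epenthesis: thuklukbalaf → thukulukbalaf.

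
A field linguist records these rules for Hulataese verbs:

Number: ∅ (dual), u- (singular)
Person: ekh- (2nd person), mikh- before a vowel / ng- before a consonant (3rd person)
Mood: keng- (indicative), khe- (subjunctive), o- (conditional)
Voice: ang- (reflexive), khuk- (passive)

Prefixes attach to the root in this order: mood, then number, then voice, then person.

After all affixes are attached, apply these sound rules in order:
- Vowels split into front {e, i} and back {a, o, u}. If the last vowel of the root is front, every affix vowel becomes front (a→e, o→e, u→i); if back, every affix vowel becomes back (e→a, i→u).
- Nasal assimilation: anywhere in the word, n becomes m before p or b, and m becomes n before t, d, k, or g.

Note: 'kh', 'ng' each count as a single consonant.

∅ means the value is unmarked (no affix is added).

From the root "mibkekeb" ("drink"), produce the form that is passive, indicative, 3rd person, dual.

Attach mood indicative keng- → kengmibkekeb.
number = dual: zero marking, form stays kengmibkekeb.
Attach voice passive khuk- → khukkengmibkekeb.
Attach person 3rd person ng- (before consonant 'kh') → ngkhukkengmibkekeb.
Apply vowel harmony: ngkhukkengmibkekeb → ngkhikkengmibkekeb.
Nasal assimilation: no change.

ngkhikkengmibkekeb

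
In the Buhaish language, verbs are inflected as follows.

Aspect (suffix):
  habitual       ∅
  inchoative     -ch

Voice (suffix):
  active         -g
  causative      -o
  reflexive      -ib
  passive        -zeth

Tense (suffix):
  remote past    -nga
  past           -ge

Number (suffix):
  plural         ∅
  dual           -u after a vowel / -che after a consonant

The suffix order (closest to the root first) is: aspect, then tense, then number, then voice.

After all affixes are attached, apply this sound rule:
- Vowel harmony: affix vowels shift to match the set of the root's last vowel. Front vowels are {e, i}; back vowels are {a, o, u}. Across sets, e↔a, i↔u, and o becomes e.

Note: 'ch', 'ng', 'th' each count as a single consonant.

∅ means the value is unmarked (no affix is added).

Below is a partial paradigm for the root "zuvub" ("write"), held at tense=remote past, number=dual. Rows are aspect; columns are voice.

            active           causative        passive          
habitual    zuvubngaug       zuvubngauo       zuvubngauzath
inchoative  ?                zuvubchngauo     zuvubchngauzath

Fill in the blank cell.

Attach aspect inchoative -ch → zuvubch.
Attach tense remote past -nga → zuvubchnga.
Attach number dual -u (after vowel 'a') → zuvubchngau.
Attach voice active -g → zuvubchngaug.
Vowel harmony: no change.

zuvubchngaug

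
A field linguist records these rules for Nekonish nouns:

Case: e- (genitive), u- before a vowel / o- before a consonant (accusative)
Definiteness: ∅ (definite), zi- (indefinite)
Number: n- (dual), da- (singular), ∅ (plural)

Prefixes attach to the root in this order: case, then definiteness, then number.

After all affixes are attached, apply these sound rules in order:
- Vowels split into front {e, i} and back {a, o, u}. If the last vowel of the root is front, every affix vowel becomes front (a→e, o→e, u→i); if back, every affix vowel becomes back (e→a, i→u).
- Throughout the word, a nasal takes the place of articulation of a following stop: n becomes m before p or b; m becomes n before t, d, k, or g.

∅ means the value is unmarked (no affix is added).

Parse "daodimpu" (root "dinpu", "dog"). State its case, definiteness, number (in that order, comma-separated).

Segment: da-o-dinpu.
case: u/o- → accusative.
definiteness: ∅ → definite.
number: da- → singular.

accusative, definite, singular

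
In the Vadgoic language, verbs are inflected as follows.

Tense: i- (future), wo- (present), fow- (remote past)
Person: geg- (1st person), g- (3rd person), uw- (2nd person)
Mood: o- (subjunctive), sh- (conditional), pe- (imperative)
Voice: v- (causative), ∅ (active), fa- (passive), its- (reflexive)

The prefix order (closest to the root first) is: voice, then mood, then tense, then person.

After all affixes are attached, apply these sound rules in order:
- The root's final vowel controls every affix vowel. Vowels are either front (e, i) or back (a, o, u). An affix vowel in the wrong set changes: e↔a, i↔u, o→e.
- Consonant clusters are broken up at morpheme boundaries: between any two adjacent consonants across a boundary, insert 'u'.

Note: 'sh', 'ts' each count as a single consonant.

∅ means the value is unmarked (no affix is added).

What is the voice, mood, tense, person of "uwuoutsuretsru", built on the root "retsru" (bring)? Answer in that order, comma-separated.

Segment: uw-i-o-its-retsru.
voice: its- → reflexive.
mood: o- → subjunctive.
tense: i- → future.
person: uw- → 2nd person.

reflexive, subjunctive, future, 2nd person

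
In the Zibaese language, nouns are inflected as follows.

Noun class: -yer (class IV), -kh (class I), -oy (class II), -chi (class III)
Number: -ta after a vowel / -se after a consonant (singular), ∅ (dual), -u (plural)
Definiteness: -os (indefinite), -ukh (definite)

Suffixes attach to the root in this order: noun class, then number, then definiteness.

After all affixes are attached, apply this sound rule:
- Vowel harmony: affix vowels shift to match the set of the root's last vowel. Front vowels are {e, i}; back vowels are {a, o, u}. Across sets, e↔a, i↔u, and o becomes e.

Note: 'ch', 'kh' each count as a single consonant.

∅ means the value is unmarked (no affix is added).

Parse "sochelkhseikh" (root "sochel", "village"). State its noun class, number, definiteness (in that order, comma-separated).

Segment: sochel-kh-se-ukh.
noun class: -kh → class I.
number: -ta/se → singular.
definiteness: -ukh → definite.

class I, singular, definite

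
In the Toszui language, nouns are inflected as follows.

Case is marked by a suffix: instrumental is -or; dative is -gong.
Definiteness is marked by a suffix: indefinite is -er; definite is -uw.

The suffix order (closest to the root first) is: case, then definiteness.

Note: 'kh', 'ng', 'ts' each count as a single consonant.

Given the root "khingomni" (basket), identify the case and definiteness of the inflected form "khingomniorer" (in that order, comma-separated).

instrumental, indefinite

Segment: khingomni-or-er.
case: -or → instrumental.
definiteness: -er → indefinite.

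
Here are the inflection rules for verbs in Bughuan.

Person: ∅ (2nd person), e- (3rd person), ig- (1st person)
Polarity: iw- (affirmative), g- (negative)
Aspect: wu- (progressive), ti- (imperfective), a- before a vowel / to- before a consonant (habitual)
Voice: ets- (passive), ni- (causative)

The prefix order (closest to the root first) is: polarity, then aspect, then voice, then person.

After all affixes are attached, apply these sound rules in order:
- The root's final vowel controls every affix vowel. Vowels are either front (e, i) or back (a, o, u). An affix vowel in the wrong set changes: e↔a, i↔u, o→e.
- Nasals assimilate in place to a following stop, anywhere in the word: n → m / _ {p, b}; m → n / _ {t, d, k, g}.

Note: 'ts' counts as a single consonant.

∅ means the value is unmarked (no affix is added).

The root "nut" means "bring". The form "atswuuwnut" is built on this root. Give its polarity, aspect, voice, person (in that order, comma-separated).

Segment: ets-wu-iw-nut.
polarity: iw- → affirmative.
aspect: wu- → progressive.
voice: ets- → passive.
person: ∅ → 2nd person.

affirmative, progressive, passive, 2nd person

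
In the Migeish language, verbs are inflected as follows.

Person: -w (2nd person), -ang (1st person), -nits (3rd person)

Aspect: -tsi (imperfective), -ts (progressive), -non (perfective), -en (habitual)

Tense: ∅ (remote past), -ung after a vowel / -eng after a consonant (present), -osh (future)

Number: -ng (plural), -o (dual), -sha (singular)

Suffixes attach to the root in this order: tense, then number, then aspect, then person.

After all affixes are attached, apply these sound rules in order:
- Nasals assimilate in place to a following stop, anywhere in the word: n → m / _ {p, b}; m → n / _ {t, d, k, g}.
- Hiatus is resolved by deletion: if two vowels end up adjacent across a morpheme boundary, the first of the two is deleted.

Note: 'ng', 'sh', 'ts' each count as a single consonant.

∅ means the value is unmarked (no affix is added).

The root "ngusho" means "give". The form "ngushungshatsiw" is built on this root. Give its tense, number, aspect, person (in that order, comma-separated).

Segment: ngusho-ung-sha-tsi-w.
tense: -ung/eng → present.
number: -sha → singular.
aspect: -tsi → imperfective.
person: -w → 2nd person.

present, singular, imperfective, 2nd person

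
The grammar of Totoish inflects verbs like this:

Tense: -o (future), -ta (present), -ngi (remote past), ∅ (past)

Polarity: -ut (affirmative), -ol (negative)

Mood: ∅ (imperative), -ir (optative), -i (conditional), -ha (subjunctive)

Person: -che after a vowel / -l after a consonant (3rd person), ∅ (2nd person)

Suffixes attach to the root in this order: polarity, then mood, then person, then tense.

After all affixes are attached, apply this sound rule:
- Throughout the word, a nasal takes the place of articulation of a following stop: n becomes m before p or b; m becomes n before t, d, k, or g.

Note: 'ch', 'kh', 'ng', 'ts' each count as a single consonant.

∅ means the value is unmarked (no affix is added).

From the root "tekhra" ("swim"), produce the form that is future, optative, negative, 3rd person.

Attach polarity negative -ol → tekhraol.
Attach mood optative -ir → tekhraolir.
Attach person 3rd person -l (after consonant 'r') → tekhraolirl.
Attach tense future -o → tekhraolirlo.
Nasal assimilation: no change.

tekhraolirlo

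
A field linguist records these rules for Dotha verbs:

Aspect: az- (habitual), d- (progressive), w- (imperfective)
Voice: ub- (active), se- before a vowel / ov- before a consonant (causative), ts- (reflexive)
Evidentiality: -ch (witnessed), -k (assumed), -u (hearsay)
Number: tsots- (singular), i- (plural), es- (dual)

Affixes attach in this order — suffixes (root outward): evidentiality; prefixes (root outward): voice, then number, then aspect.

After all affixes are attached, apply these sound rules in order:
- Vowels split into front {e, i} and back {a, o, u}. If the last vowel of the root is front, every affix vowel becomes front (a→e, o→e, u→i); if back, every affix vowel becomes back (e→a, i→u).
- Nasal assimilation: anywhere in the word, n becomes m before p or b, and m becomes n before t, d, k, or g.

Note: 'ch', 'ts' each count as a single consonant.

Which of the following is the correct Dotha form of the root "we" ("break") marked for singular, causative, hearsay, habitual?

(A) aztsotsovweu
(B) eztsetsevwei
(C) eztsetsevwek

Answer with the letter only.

B

Attach voice causative ov- (before consonant 'w') → ovwe.
Attach evidentiality hearsay -u → ovweu.
Attach number singular tsots- → tsotsovweu.
Attach aspect habitual az- → aztsotsovweu.
Apply vowel harmony: aztsotsovweu → eztsetsevwei.
Nasal assimilation: no change.
So the correct form is eztsetsevwei, option (B).
(A) aztsotsovweu is wrong: it fails to apply the sound rule(s).
(C) eztsetsevwek is wrong: it uses assumed instead of hearsay for evidentiality.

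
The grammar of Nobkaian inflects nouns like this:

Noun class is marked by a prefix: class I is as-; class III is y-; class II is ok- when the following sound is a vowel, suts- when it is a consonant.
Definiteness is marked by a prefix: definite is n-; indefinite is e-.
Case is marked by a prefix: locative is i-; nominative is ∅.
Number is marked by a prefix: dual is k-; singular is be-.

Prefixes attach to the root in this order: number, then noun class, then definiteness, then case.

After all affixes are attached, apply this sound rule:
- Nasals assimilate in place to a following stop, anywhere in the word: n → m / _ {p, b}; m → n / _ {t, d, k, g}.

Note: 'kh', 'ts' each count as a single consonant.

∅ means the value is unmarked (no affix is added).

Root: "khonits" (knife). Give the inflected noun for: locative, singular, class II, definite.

insutsbekhonits

Attach number singular be- → bekhonits.
Attach noun class class II suts- (before consonant 'b') → sutsbekhonits.
Attach definiteness definite n- → nsutsbekhonits.
Attach case locative i- → insutsbekhonits.
Nasal assimilation: no change.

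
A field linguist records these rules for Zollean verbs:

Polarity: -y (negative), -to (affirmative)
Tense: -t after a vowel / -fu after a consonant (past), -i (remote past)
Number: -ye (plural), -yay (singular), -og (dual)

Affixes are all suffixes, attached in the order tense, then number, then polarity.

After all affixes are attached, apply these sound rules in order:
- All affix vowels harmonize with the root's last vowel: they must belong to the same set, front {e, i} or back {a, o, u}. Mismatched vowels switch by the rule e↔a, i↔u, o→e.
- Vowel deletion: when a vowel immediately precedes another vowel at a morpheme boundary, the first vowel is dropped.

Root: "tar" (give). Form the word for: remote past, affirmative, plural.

Attach tense remote past -i → tari.
Attach number plural -ye → tariye.
Attach polarity affirmative -to → tariyeto.
Apply vowel harmony: tariyeto → taruyato.
Vowel deletion: no change.

taruyato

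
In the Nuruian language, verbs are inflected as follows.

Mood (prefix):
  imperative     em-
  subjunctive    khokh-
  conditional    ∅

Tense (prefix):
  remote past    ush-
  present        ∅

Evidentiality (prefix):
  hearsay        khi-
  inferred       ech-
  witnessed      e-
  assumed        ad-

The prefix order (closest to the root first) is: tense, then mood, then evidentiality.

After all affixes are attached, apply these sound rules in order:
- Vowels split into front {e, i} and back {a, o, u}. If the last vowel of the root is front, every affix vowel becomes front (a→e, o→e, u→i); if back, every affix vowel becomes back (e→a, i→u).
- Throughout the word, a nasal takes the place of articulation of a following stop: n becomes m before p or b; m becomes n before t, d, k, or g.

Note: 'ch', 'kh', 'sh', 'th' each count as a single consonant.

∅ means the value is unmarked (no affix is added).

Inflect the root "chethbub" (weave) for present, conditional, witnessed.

achethbub

tense = present: zero marking, form stays chethbub.
mood = conditional: zero marking, form stays chethbub.
Attach evidentiality witnessed e- → echethbub.
Apply vowel harmony: echethbub → achethbub.
Nasal assimilation: no change.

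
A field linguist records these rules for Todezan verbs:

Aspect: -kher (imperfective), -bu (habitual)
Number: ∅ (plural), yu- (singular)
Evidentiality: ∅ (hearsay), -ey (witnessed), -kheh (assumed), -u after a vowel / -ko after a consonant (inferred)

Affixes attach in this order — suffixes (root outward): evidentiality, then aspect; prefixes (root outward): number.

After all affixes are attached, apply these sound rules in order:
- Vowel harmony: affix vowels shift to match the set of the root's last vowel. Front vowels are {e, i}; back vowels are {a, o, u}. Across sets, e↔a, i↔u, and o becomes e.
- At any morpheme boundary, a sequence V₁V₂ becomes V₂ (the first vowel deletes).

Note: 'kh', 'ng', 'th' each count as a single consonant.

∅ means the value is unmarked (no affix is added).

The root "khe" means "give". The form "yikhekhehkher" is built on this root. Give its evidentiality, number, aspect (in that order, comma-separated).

Segment: yu-khe-kheh-kher.
evidentiality: -kheh → assumed.
number: yu- → singular.
aspect: -kher → imperfective.

assumed, singular, imperfective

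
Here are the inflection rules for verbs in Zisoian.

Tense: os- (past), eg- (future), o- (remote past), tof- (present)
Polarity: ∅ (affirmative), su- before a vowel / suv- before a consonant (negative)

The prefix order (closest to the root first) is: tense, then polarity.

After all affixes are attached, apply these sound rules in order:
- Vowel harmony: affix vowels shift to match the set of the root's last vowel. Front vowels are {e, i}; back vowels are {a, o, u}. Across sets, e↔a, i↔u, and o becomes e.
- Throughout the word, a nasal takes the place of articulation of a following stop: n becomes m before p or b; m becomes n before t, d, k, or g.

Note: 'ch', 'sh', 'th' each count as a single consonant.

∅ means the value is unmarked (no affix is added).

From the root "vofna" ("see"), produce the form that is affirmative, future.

agvofna

Attach tense future eg- → egvofna.
polarity = affirmative: zero marking, form stays egvofna.
Apply vowel harmony: egvofna → agvofna.
Nasal assimilation: no change.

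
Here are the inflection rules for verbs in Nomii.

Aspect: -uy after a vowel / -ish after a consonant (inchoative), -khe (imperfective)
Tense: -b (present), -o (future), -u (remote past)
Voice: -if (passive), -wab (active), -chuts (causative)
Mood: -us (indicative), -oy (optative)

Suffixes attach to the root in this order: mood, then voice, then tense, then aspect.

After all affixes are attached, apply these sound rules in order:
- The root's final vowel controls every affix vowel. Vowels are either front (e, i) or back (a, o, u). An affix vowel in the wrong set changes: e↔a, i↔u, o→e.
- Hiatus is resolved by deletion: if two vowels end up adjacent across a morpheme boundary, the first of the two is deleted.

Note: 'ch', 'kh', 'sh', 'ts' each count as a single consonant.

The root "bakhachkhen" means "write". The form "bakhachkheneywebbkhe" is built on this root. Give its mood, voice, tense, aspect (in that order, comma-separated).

Segment: bakhachkhen-oy-wab-b-khe.
mood: -oy → optative.
voice: -wab → active.
tense: -b → present.
aspect: -khe → imperfective.

optative, active, present, imperfective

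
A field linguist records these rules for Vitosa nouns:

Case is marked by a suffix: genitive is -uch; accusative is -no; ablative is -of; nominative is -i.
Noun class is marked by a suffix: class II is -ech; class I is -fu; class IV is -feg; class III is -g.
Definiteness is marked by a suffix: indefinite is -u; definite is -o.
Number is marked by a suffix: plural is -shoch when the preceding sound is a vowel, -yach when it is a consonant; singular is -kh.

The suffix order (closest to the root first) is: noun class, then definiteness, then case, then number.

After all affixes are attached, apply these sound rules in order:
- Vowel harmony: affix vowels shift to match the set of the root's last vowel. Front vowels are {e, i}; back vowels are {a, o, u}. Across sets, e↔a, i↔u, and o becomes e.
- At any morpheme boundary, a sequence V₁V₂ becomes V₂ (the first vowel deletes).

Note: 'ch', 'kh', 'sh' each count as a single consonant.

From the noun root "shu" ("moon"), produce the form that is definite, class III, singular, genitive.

Attach noun class class III -g → shug.
Attach definiteness definite -o → shugo.
Attach case genitive -uch → shugouch.
Attach number singular -kh → shugouchkh.
Vowel harmony: no change.
Apply vowel deletion: shugouchkh → shuguchkh.

shuguchkh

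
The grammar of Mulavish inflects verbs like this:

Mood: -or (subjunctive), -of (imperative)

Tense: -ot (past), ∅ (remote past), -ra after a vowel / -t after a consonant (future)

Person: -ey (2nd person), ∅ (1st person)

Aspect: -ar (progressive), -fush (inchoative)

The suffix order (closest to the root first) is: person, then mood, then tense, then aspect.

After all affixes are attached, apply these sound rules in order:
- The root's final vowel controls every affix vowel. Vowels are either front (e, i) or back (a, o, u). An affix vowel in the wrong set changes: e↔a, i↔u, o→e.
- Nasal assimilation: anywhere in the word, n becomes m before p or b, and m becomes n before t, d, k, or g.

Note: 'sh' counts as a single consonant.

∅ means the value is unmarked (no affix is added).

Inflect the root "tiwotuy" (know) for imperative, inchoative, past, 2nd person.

tiwotuyayofotfush

Attach person 2nd person -ey → tiwotuyey.
Attach mood imperative -of → tiwotuyeyof.
Attach tense past -ot → tiwotuyeyofot.
Attach aspect inchoative -fush → tiwotuyeyofotfush.
Apply vowel harmony: tiwotuyeyofotfush → tiwotuyayofotfush.
Nasal assimilation: no change.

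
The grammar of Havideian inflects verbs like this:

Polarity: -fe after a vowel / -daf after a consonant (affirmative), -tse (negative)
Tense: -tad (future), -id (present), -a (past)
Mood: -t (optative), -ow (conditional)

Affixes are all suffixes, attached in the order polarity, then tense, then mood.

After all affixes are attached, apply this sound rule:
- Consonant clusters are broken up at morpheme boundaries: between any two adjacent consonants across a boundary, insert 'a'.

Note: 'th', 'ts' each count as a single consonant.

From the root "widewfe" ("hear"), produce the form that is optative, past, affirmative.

widewfefeat

Attach polarity affirmative -fe (after vowel 'e') → widewfefe.
Attach tense past -a → widewfefea.
Attach mood optative -t → widewfefeat.
Epenthesis: no change.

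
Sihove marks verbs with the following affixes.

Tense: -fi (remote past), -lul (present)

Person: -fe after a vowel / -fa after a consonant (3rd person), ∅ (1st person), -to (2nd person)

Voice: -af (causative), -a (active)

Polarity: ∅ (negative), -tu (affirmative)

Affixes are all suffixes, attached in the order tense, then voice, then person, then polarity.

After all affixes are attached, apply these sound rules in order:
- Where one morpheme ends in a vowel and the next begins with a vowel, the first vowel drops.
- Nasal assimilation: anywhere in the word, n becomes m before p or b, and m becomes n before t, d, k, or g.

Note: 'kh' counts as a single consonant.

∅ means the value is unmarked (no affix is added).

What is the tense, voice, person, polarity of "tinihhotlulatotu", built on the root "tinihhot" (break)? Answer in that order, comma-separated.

Segment: tinihhot-lul-a-to-tu.
tense: -lul → present.
voice: -a → active.
person: -to → 2nd person.
polarity: -tu → affirmative.

present, active, 2nd person, affirmative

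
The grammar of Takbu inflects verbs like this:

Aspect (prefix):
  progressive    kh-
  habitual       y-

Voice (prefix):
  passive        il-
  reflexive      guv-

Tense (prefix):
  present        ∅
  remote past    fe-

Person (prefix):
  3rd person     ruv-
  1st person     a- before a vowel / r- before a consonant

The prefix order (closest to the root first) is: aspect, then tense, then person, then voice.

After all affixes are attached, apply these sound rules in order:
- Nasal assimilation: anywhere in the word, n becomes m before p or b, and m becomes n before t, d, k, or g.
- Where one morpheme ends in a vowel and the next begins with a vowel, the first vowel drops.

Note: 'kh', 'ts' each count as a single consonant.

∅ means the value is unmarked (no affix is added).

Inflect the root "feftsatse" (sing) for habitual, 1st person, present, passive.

ilryfeftsatse

Attach aspect habitual y- → yfeftsatse.
tense = present: zero marking, form stays yfeftsatse.
Attach person 1st person r- (before consonant 'y') → ryfeftsatse.
Attach voice passive il- → ilryfeftsatse.
Nasal assimilation: no change.
Vowel deletion: no change.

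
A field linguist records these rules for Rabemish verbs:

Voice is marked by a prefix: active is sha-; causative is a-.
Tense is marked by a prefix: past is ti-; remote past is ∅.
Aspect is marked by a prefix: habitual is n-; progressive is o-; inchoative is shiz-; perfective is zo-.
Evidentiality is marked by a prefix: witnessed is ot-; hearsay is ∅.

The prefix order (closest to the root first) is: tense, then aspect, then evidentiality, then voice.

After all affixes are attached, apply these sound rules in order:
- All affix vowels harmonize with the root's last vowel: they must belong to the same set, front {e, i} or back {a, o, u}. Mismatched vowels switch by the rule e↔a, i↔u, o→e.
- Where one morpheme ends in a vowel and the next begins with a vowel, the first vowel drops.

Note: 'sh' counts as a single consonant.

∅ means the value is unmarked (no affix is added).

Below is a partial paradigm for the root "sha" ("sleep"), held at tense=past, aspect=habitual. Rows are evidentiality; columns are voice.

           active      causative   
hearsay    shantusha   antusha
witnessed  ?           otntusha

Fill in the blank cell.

Attach tense past ti- → tisha.
Attach aspect habitual n- → ntisha.
Attach evidentiality witnessed ot- → otntisha.
Attach voice active sha- → shaotntisha.
Apply vowel harmony: shaotntisha → shaotntusha.
Apply vowel deletion: shaotntusha → shotntusha.

shotntusha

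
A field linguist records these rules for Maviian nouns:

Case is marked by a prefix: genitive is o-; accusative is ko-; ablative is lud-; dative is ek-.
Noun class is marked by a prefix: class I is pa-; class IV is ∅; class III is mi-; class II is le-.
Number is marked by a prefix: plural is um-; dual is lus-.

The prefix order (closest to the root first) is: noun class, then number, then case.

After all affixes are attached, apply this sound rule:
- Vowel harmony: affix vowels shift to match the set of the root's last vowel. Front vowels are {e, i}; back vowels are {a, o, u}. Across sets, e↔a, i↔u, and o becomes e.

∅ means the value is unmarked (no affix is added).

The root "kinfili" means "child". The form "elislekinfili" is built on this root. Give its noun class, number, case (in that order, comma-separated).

Segment: o-lus-le-kinfili.
noun class: le- → class II.
number: lus- → dual.
case: o- → genitive.

class II, dual, genitive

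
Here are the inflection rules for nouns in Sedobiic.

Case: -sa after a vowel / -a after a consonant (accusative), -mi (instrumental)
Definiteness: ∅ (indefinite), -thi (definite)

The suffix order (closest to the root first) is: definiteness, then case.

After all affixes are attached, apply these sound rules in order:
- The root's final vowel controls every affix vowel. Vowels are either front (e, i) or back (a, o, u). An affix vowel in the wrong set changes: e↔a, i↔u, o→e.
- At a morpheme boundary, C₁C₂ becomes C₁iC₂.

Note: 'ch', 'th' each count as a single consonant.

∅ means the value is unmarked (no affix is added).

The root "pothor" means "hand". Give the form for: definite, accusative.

pothorithusa

Attach definiteness definite -thi → pothorthi.
Attach case accusative -sa (after vowel 'i') → pothorthisa.
Apply vowel harmony: pothorthisa → pothorthusa.
Apply epenthesis: pothorthusa → pothorithusa.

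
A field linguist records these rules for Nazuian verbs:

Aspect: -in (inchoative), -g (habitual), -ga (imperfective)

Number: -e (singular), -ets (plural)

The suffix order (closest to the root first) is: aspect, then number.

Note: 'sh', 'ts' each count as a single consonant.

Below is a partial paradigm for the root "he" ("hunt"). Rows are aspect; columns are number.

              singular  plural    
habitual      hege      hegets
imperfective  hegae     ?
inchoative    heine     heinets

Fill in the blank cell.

Attach aspect imperfective -ga → hega.
Attach number plural -ets → hegaets.

hegaets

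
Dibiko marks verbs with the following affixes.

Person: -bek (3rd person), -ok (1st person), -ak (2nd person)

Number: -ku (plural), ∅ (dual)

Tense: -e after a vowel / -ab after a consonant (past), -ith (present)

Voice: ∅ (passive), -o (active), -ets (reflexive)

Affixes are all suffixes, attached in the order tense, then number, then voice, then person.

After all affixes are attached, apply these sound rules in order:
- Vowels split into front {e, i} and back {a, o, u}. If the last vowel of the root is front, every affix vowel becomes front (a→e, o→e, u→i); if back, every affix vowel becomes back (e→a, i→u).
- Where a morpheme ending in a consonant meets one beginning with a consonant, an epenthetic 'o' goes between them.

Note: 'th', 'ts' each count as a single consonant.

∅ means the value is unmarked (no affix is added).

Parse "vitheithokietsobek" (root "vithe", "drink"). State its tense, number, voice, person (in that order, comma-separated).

present, plural, reflexive, 3rd person

Segment: vithe-ith-ku-ets-bek.
tense: -ith → present.
number: -ku → plural.
voice: -ets → reflexive.
person: -bek → 3rd person.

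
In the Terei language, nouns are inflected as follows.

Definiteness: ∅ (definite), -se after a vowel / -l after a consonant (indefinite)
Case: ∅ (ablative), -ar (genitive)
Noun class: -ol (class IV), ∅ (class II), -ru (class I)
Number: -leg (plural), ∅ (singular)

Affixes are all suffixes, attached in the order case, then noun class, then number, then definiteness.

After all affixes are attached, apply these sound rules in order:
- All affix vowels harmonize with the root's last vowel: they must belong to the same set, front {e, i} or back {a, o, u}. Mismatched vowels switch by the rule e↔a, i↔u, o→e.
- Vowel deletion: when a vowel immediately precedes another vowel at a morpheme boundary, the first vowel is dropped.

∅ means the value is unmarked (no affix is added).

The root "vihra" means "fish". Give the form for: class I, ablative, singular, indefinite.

case = ablative: zero marking, form stays vihra.
Attach noun class class I -ru → vihraru.
number = singular: zero marking, form stays vihraru.
Attach definiteness indefinite -se (after vowel 'u') → vihraruse.
Apply vowel harmony: vihraruse → vihrarusa.
Vowel deletion: no change.

vihrarusa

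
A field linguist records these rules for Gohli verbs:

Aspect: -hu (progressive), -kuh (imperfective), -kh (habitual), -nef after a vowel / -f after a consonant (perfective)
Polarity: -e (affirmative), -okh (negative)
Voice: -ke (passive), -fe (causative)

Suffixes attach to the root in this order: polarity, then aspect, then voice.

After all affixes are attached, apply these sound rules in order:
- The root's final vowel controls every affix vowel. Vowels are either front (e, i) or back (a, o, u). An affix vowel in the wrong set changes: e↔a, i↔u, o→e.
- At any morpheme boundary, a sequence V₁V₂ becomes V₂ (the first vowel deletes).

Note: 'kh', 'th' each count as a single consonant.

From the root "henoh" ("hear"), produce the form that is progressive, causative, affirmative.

Attach polarity affirmative -e → henohe.
Attach aspect progressive -hu → henohehu.
Attach voice causative -fe → henohehufe.
Apply vowel harmony: henohehufe → henohahufa.
Vowel deletion: no change.

henohahufa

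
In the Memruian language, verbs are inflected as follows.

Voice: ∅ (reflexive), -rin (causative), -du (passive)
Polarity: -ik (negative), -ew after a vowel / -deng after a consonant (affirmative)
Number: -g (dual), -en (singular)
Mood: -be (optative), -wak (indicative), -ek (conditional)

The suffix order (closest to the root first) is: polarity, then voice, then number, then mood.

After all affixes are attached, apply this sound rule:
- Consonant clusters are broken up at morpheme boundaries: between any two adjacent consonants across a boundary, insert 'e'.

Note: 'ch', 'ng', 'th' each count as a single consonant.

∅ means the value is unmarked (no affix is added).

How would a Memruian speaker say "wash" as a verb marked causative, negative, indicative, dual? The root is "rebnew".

rebnewikerinegewak

Attach polarity negative -ik → rebnewik.
Attach voice causative -rin → rebnewikrin.
Attach number dual -g → rebnewikring.
Attach mood indicative -wak → rebnewikringwak.
Apply epenthesis: rebnewikringwak → rebnewikerinegewak.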